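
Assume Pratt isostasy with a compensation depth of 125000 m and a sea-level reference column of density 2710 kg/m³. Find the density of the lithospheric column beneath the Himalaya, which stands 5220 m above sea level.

Pratt balance: ρ_ref D = ρ (D + h).
ρ = ρ_ref D/(D + h) = 2710 × 125000 m/(125000 m + 5220 m) = 2600 kg/m³.

2600 kg/m³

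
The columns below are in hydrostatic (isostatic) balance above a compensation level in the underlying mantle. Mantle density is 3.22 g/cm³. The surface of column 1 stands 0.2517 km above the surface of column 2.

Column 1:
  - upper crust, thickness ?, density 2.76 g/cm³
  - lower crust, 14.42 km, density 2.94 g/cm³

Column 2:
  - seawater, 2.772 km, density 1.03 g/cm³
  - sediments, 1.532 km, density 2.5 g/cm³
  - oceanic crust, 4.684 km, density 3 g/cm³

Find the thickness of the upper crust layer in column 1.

10.8 km

Take the compensation level at the base of the deeper column (depth z_c below the surface of column 1) and equate Σ ρ_i t_i down to z_c; mantle fills any gap and the z_c terms cancel.
Column 1: x×2.76 + 14.42×2.94 + (z_c − 14.42 − x)×3.22
Column 2: 0.2517×0 + 2.772×1.03 + 1.532×2.5 + 4.684×3 + (z_c − 0.2517 − 8.988)×3.22
The z_c×3.22 term appears on both sides and cancels. Collect the known terms of each column as K = Σ(ρt)_known − 3.22 × (depth of known layers): K_1 = 42.3948 − 3.22×14.42 = −4.0376; K_2 = 20.73716 − 3.22×(0.2517 + 8.988) = −9.014674.
Balance: K_1 − x×(3.22 − 2.76) = K_2, so x = (K_1 − K_2)/(3.22 − 2.76) = 4.97707/0.46 = 10.8 km.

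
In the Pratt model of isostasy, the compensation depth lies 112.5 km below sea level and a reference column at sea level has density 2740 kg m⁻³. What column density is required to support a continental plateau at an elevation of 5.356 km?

Pratt balance: ρ_ref D = ρ (D + h).
ρ = ρ_ref D/(D + h) = 2740 × 112.5 km/(112.5 km + 5.356 km) = 2620 kg m⁻³.

2620 kg m⁻³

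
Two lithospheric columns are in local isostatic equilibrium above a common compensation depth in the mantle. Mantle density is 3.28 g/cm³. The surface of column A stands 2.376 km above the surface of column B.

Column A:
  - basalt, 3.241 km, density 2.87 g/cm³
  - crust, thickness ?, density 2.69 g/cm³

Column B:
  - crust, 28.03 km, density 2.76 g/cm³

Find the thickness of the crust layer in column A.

Take the compensation level at the base of the deeper column (depth z_c below the surface of column A) and equate Σ ρ_i t_i down to z_c; mantle fills any gap and the z_c terms cancel.
Column A: 3.241×2.87 + x×2.69 + (z_c − 3.241 − x)×3.28
Column B: 2.376×0 + 28.03×2.76 + (z_c − 2.376 − 28.03)×3.28
The z_c×3.28 term appears on both sides and cancels. Collect the known terms of each column as K = Σ(ρt)_known − 3.28 × (depth of known layers): K_A = 9.30167 − 3.28×3.241 = −1.32881; K_B = 77.3628 − 3.28×(2.376 + 28.03) = −22.36888.
Balance: K_A − x×(3.28 − 2.69) = K_B, so x = (K_A − K_B)/(3.28 − 2.69) = 21.0401/0.59 = 35.7 km.

35.7 km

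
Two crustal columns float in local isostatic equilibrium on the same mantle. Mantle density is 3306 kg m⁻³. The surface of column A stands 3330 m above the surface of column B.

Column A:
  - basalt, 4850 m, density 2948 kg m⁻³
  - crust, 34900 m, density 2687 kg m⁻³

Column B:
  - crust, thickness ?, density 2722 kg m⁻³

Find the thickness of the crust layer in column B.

Take the compensation level at the base of the deeper column (depth z_c below the surface of column A) and equate Σ ρ_i t_i down to z_c; mantle fills any gap and the z_c terms cancel.
Column A: 4850×2948 + 34900×2687 + (z_c − 39750)×3306
Column B: 3330×0 + x×2722 + (z_c − 3330 − 0 − x)×3306
The z_c×3306 term appears on both sides and cancels. Collect the known terms of each column as K = Σ(ρt)_known − 3306 × (depth of known layers): K_A = 108074100 − 3306×39750 = −23339400; K_B = 0 − 3306×(3330 + 0) = −11008980.
Balance: K_A = K_B − x×(3306 − 2722), so x = (K_B − K_A)/(3306 − 2722) = 12330400/584 = 21100 m.

21100 m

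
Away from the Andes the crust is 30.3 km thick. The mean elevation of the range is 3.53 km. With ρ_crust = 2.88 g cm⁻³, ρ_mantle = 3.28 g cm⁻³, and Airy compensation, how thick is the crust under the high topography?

59.2 km

Root depth r = h ρ_c / (ρ_m − ρ_c) = 3.53 km × 2.88 / 0.4 = 25.42 km.
Total thickness = T + h + r = 30.3 km + 3.53 km + 25.42 km = 59.2 km.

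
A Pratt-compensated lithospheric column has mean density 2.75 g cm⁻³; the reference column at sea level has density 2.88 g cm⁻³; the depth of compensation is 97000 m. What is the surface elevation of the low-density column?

4590 m

ρ_ref D = ρ (D + h) → h = D (ρ_ref − ρ)/ρ.
h = 97000 m × (2.88 − 2.75)/2.75 = 4590 m.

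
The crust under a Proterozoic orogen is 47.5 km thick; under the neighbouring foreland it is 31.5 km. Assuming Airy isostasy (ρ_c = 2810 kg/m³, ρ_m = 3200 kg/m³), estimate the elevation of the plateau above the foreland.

Excess crust Δ = 47.5 km − 31.5 km = 16 km, split between elevation h and root r with h + r = Δ.
Airy balance ρ_c h = (ρ_m − ρ_c) r gives r = h ρ_c/(ρ_m − ρ_c), so h (1 + ρ_c/(ρ_m − ρ_c)) = Δ, i.e. h = Δ (ρ_m − ρ_c)/ρ_m.
h = 16 km × 390/3200 = 1.95 km.

1.95 km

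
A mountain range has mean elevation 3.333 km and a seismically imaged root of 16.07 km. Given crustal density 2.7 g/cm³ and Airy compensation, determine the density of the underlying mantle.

Airy balance: ρ_c h = (ρ_m − ρ_c) r → ρ_m = ρ_c (1 + h/r).
ρ_m = 2.7 × (1 + 3.333 km/16.07 km) = 3.26 g/cm³.

3.26 g/cm³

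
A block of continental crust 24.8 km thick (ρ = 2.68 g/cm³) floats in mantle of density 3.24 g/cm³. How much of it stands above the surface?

Floating equilibrium: submerged depth d = t ρ_obj/ρ_fluid = 24.8 km × 2.68/3.24 = 20.51 km.
Freeboard = t − d = 24.8 km − 20.51 km = 4.29 km.

4.29 km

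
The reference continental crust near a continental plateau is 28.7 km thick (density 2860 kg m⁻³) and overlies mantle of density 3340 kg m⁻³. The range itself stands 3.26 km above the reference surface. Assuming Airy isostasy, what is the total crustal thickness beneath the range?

51.4 km

Root depth r = h ρ_c / (ρ_m − ρ_c) = 3.26 km × 2860 / 480 = 19.42 km.
Total thickness = T + h + r = 28.7 km + 3.26 km + 19.42 km = 51.4 km.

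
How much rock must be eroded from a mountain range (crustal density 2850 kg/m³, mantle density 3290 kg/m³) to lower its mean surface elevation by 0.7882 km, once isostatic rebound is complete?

Net drop Δ = e − u = e − e ρ_c/ρ_m = e (ρ_m − ρ_c)/ρ_m.
e = Δ ρ_m/(ρ_m − ρ_c) = 0.7882 km × 3290/440 = 5.89 km.

5.89 km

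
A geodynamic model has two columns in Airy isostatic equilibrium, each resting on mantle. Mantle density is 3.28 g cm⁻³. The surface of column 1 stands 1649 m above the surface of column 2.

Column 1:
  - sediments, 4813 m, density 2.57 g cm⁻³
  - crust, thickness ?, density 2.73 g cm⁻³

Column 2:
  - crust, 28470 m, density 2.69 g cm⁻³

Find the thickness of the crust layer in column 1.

Take the compensation level at the base of the deeper column (depth z_c below the surface of column 1) and equate Σ ρ_i t_i down to z_c; mantle fills any gap and the z_c terms cancel.
Column 1: 4813×2.57 + x×2.73 + (z_c − 4813 − x)×3.28
Column 2: 1649×0 + 28470×2.69 + (z_c − 1649 − 28470)×3.28
The z_c×3.28 term appears on both sides and cancels. Collect the known terms of each column as K = Σ(ρt)_known − 3.28 × (depth of known layers): K_1 = 12369.41 − 3.28×4813 = −3417.23; K_2 = 76584.3 − 3.28×(1649 + 28470) = −22206.02.
Balance: K_1 − x×(3.28 − 2.73) = K_2, so x = (K_1 − K_2)/(3.28 − 2.73) = 18788.8/0.55 = 34200 m.

34200 m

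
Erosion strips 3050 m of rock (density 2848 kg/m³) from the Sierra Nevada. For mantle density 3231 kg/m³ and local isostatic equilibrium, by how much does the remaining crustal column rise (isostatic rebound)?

2690 m

Unloading: uplift u = e ρ_c/ρ_m = 3050 m × 2848/3231 = 2690 m.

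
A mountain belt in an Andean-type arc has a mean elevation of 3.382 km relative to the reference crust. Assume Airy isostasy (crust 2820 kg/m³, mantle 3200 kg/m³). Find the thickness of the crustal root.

Balancing pressure at the compensation depth: the weight of the topography is balanced by the buoyancy of the root, ρ_c h = (ρ_m − ρ_c) r.
r = h · ρ_c / (ρ_m − ρ_c) = 3.382 km × 2820 / (3200 − 2820) = 25.1 km.

25.1 km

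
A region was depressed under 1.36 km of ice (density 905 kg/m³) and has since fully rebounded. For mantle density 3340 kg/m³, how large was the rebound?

0.369 km

Removing the load lets mantle flow back in; uplift u satisfies ρ_ice t = ρ_m u.
u = t ρ_ice/ρ_m = 1.36 km × 905/3340 = 0.369 km.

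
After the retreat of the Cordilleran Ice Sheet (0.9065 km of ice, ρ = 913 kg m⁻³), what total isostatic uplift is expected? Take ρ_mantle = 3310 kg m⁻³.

0.25 km

Removing the load lets mantle flow back in; uplift u satisfies ρ_ice t = ρ_m u.
u = t ρ_ice/ρ_m = 0.9065 km × 913/3310 = 0.25 km.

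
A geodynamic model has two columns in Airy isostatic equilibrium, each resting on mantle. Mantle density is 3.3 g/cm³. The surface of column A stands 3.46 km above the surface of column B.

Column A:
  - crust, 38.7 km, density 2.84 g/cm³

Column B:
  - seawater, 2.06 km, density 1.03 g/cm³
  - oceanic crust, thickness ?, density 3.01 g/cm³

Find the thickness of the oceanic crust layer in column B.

5.89 km

Take the compensation level at the base of the deeper column (depth z_c below the surface of column A) and equate Σ ρ_i t_i down to z_c; mantle fills any gap and the z_c terms cancel.
Column A: 38.7×2.84 + (z_c − 38.7)×3.3
Column B: 3.46×0 + 2.06×1.03 + x×3.01 + (z_c − 3.46 − 2.06 − x)×3.3
The z_c×3.3 term appears on both sides and cancels. Collect the known terms of each column as K = Σ(ρt)_known − 3.3 × (depth of known layers): K_A = 109.908 − 3.3×38.7 = −17.802; K_B = 2.1218 − 3.3×(3.46 + 2.06) = −16.0942.
Balance: K_A = K_B − x×(3.3 − 3.01), so x = (K_B − K_A)/(3.3 − 3.01) = 1.7078/0.29 = 5.89 km.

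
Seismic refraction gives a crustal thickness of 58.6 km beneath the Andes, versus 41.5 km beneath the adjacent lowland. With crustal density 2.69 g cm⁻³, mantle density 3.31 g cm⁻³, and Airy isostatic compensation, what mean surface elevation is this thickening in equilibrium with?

3.2 km

Excess crust Δ = 58.6 km − 41.5 km = 17.1 km, split between elevation h and root r with h + r = Δ.
Airy balance ρ_c h = (ρ_m − ρ_c) r gives r = h ρ_c/(ρ_m − ρ_c), so h (1 + ρ_c/(ρ_m − ρ_c)) = Δ, i.e. h = Δ (ρ_m − ρ_c)/ρ_m.
h = 17.1 km × 0.62/3.31 = 3.2 km.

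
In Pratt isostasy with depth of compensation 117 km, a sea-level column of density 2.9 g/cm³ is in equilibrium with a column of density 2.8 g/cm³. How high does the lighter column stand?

4.18 km

ρ_ref D = ρ (D + h) → h = D (ρ_ref − ρ)/ρ.
h = 117 km × (2.9 − 2.8)/2.8 = 4.18 km.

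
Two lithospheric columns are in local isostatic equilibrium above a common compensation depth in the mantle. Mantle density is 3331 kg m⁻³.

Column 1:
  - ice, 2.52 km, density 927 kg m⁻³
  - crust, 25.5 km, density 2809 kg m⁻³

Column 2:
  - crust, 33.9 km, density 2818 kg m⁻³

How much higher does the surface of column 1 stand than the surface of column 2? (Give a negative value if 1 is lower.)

0.594 km

For any compensation level in the mantle, the mantle terms cancel and isostasy reduces to e = (Σt_1 − Σt_2) − (Σ(ρt)_1 − Σ(ρt)_2) / ρ_m.
Σt_1 = 28.02 km; Σt_2 = 33.9 km; Σ(ρt)_1 = 73965.54; Σ(ρt)_2 = 95530.2 (in km·kg m⁻³).
e = (28.02 − 33.9) − (73965.54 − 95530.2) / 3331 = 0.594 km.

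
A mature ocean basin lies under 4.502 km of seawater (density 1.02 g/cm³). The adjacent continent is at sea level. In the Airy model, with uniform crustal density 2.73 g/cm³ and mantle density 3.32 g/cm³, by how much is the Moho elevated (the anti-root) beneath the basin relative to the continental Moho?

Balancing pressure at the compensation depth: replacing crust with seawater at the top is compensated by replacing crust with mantle at the base: d (ρ_c − ρ_w) = a (ρ_m − ρ_c).
a = d (ρ_c − ρ_w)/(ρ_m − ρ_c) = 4.502 km × 1.71/0.59 = 13 km.

13 km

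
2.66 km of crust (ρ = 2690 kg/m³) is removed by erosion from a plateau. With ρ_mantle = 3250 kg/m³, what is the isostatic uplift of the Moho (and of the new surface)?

2.2 km

Unloading: uplift u = e ρ_c/ρ_m = 2.66 km × 2690/3250 = 2.2 km.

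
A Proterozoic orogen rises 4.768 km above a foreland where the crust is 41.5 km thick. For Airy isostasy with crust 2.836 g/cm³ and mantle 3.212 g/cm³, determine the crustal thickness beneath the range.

Root depth r = h ρ_c / (ρ_m − ρ_c) = 4.768 km × 2.836 / 0.376 = 35.96 km.
Total thickness = T + h + r = 41.5 km + 4.768 km + 35.96 km = 82.2 km.

82.2 km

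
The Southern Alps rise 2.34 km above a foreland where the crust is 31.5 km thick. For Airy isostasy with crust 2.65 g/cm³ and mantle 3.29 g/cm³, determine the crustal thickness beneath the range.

43.5 km

Root depth r = h ρ_c / (ρ_m − ρ_c) = 2.34 km × 2.65 / 0.64 = 9.689 km.
Total thickness = T + h + r = 31.5 km + 2.34 km + 9.689 km = 43.5 km.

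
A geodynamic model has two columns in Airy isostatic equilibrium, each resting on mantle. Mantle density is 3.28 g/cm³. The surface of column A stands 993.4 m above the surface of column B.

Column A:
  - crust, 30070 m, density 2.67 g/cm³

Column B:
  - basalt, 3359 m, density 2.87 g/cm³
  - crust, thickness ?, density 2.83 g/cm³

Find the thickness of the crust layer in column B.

30500 m

Take the compensation level at the base of the deeper column (depth z_c below the surface of column A) and equate Σ ρ_i t_i down to z_c; mantle fills any gap and the z_c terms cancel.
Column A: 30070×2.67 + (z_c − 30070)×3.28
Column B: 993.4×0 + 3359×2.87 + x×2.83 + (z_c − 993.4 − 3359 − x)×3.28
The z_c×3.28 term appears on both sides and cancels. Collect the known terms of each column as K = Σ(ρt)_known − 3.28 × (depth of known layers): K_A = 80286.9 − 3.28×30070 = −18342.7; K_B = 9640.33 − 3.28×(993.4 + 3359) = −4635.542.
Balance: K_A = K_B − x×(3.28 − 2.83), so x = (K_B − K_A)/(3.28 − 2.83) = 13707.2/0.45 = 30500 m.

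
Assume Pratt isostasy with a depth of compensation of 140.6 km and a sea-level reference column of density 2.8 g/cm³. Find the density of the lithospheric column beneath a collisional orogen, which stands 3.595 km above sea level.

2.73 g/cm³

Pratt balance: ρ_ref D = ρ (D + h).
ρ = ρ_ref D/(D + h) = 2.8 × 140.6 km/(140.6 km + 3.595 km) = 2.73 g/cm³.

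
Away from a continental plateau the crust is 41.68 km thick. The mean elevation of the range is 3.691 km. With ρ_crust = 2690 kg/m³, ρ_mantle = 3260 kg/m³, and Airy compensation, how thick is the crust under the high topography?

Root depth r = h ρ_c / (ρ_m − ρ_c) = 3.691 km × 2690 / 570 = 17.42 km.
Total thickness = T + h + r = 41.68 km + 3.691 km + 17.42 km = 62.8 km.

62.8 km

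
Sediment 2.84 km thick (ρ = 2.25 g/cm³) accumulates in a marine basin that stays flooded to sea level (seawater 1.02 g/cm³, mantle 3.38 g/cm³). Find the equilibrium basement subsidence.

Submarine loading: the sediment displaces seawater, and the subsidence is in turn flooded, so s (ρ_m − ρ_w) = t (ρ_sed − ρ_w).
s = 2.84 km × (2.25 − 1.02) / (3.38 − 1.02) = 1.48 km.

1.48 km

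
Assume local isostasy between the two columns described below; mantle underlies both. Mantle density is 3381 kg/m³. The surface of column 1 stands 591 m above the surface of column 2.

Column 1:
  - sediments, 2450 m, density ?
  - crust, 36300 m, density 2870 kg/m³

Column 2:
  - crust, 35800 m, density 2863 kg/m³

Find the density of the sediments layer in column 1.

2570 kg/m³

Take the compensation level at the base of the deeper column (depth z_c below the surface of column 1) and equate Σ ρ_i t_i down to z_c; mantle fills any gap and the z_c terms cancel.
Column 1: 2450×ρ + 36300×2870 + (z_c − 38750)×3381
Column 2: 591×0 + 35800×2863 + (z_c − 591 − 35800)×3381
The z_c×3381 term appears on both sides and cancels. Collect the known terms of each column as K = Σ(ρt)_known − 3381 × (depth of known layers): K_1 = 104181000 − 3381×38750 = −26832750; K_2 = 102495400 − 3381×(591 + 35800) = −20542571.
Balance: K_1 + 2450×ρ = K_2, so ρ = (K_2 − K_1)/2450 = 6290180/2450 = 2570 kg/m³.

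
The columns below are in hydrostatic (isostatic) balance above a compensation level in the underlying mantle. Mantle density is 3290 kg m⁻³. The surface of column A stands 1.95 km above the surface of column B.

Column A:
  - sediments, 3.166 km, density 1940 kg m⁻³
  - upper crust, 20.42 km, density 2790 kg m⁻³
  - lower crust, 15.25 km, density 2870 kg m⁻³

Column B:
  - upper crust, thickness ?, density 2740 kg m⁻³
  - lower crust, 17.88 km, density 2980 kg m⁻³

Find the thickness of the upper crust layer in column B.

Take the compensation level at the base of the deeper column (depth z_c below the surface of column A) and equate Σ ρ_i t_i down to z_c; mantle fills any gap and the z_c terms cancel.
Column A: 3.166×1940 + 20.42×2790 + 15.25×2870 + (z_c − 38.836)×3290
Column B: 1.95×0 + x×2740 + 17.88×2980 + (z_c − 1.95 − 17.88 − x)×3290
The z_c×3290 term appears on both sides and cancels. Collect the known terms of each column as K = Σ(ρt)_known − 3290 × (depth of known layers): K_A = 106881.34 − 3290×38.836 = −20889.1; K_B = 53282.4 − 3290×(1.95 + 17.88) = −11958.3.
Balance: K_A = K_B − x×(3290 − 2740), so x = (K_B − K_A)/(3290 − 2740) = 8930.8/550 = 16.2 km.

16.2 km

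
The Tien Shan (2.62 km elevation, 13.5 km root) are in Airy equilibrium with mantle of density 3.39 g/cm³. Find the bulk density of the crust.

2.84 g/cm³

ρ_c h = (ρ_m − ρ_c) r → ρ_c (h + r) = ρ_m r → ρ_c = ρ_m r / (h + r).
ρ_c = 3.39 × 13.5 km / (2.62 km + 13.5 km) = 2.84 g/cm³.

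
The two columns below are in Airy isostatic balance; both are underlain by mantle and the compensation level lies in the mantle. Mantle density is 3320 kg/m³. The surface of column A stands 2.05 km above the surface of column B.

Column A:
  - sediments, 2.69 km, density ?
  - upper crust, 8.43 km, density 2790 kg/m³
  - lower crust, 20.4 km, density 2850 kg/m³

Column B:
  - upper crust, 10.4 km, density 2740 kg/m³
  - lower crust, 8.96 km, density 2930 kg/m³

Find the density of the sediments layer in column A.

Take the compensation level at the base of the deeper column (depth z_c below the surface of column A) and equate Σ ρ_i t_i down to z_c; mantle fills any gap and the z_c terms cancel.
Column A: 2.69×ρ + 8.43×2790 + 20.4×2850 + (z_c − 31.52)×3320
Column B: 2.05×0 + 10.4×2740 + 8.96×2930 + (z_c − 2.05 − 19.36)×3320
The z_c×3320 term appears on both sides and cancels. Collect the known terms of each column as K = Σ(ρt)_known − 3320 × (depth of known layers): K_A = 81659.7 − 3320×31.52 = −22986.7; K_B = 54748.8 − 3320×(2.05 + 19.36) = −16332.4.
Balance: K_A + 2.69×ρ = K_B, so ρ = (K_B − K_A)/2.69 = 6654.3/2.69 = 2470 kg/m³.

2470 kg/m³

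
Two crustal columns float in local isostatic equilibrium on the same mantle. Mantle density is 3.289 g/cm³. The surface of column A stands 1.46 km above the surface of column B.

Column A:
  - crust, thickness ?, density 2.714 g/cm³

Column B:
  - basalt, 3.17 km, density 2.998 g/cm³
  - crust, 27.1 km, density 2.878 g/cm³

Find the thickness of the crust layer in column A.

Take the compensation level at the base of the deeper column (depth z_c below the surface of column A) and equate Σ ρ_i t_i down to z_c; mantle fills any gap and the z_c terms cancel.
Column A: x×2.714 + (z_c − 0 − x)×3.289
Column B: 1.46×0 + 3.17×2.998 + 27.1×2.878 + (z_c − 1.46 − 30.27)×3.289
The z_c×3.289 term appears on both sides and cancels. Collect the known terms of each column as K = Σ(ρt)_known − 3.289 × (depth of known layers): K_A = 0 − 3.289×0 = 0; K_B = 87.49746 − 3.289×(1.46 + 30.27) = −16.86251.
Balance: K_A − x×(3.289 − 2.714) = K_B, so x = (K_A − K_B)/(3.289 − 2.714) = 16.8625/0.575 = 29.3 km.

29.3 km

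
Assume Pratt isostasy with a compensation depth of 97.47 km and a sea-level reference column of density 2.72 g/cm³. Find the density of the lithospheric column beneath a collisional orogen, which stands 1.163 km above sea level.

2.69 g/cm³

Pratt balance: ρ_ref D = ρ (D + h).
ρ = ρ_ref D/(D + h) = 2.72 × 97.47 km/(97.47 km + 1.163 km) = 2.69 g/cm³.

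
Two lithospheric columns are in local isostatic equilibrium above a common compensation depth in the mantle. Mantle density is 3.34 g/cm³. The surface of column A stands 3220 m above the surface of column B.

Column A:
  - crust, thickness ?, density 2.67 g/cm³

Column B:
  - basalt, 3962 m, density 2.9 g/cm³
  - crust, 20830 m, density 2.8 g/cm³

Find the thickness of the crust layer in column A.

35400 m

Take the compensation level at the base of the deeper column (depth z_c below the surface of column A) and equate Σ ρ_i t_i down to z_c; mantle fills any gap and the z_c terms cancel.
Column A: x×2.67 + (z_c − 0 − x)×3.34
Column B: 3220×0 + 3962×2.9 + 20830×2.8 + (z_c − 3220 − 24792)×3.34
The z_c×3.34 term appears on both sides and cancels. Collect the known terms of each column as K = Σ(ρt)_known − 3.34 × (depth of known layers): K_A = 0 − 3.34×0 = 0; K_B = 69813.8 − 3.34×(3220 + 24792) = −23746.28.
Balance: K_A − x×(3.34 − 2.67) = K_B, so x = (K_A − K_B)/(3.34 − 2.67) = 23746.3/0.67 = 35400 m.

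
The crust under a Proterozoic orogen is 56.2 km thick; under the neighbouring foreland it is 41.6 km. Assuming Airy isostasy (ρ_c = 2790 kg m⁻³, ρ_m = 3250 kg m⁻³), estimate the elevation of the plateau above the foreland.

2.07 km

Excess crust Δ = 56.2 km − 41.6 km = 14.6 km, split between elevation h and root r with h + r = Δ.
Airy balance ρ_c h = (ρ_m − ρ_c) r gives r = h ρ_c/(ρ_m − ρ_c), so h (1 + ρ_c/(ρ_m − ρ_c)) = Δ, i.e. h = Δ (ρ_m − ρ_c)/ρ_m.
h = 14.6 km × 460/3250 = 2.07 km.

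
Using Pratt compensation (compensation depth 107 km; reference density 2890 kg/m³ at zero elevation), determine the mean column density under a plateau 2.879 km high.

Pratt balance: ρ_ref D = ρ (D + h).
ρ = ρ_ref D/(D + h) = 2890 × 107 km/(107 km + 2.879 km) = 2810 kg/m³.

2810 kg/m³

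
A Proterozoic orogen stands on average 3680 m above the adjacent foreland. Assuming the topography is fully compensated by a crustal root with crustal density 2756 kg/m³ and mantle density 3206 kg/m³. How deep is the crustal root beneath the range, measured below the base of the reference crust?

22500 m

For local isostatic compensation: the weight of the topography is balanced by the buoyancy of the root, ρ_c h = (ρ_m − ρ_c) r.
r = h · ρ_c / (ρ_m − ρ_c) = 3680 m × 2756 / (3206 − 2756) = 22500 m.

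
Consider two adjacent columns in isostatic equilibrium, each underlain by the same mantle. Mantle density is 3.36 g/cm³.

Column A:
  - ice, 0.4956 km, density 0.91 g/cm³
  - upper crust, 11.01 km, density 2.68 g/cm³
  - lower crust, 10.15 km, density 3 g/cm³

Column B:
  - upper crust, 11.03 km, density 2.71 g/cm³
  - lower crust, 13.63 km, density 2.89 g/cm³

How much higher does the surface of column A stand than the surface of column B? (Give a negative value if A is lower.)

For any compensation level in the mantle, the mantle terms cancel and isostasy reduces to e = (Σt_A − Σt_B) − (Σ(ρt)_A − Σ(ρt)_B) / ρ_m.
Σt_A = 21.6556 km; Σt_B = 24.66 km; Σ(ρt)_A = 60.407796; Σ(ρt)_B = 69.282 (in km·g/cm³).
e = (21.6556 − 24.66) − (60.407796 − 69.282) / 3.36 = −0.363 km.

−0.363 km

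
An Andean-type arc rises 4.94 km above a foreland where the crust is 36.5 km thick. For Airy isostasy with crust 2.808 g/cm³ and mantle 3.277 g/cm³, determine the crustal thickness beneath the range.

71 km

Root depth r = h ρ_c / (ρ_m − ρ_c) = 4.94 km × 2.808 / 0.469 = 29.58 km.
Total thickness = T + h + r = 36.5 km + 4.94 km + 29.58 km = 71 km.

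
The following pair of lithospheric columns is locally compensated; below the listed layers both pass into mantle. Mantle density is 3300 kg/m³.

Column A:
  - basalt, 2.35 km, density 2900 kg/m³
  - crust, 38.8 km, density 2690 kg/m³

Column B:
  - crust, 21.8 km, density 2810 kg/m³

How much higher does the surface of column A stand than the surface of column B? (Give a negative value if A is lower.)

For any compensation level in the mantle, the mantle terms cancel and isostasy reduces to e = (Σt_A − Σt_B) − (Σ(ρt)_A − Σ(ρt)_B) / ρ_m.
Σt_A = 41.15 km; Σt_B = 21.8 km; Σ(ρt)_A = 111187; Σ(ρt)_B = 61258 (in km·kg/m³).
e = (41.15 − 21.8) − (111187 − 61258) / 3300 = 4.22 km.

4.22 km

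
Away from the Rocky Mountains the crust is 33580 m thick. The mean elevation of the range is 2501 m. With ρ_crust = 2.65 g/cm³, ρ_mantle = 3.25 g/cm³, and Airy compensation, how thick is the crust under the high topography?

47100 m

Root depth r = h ρ_c / (ρ_m − ρ_c) = 2501 m × 2.65 / 0.6 = 11050 m.
Total thickness = T + h + r = 33580 m + 2501 m + 11050 m = 47100 m.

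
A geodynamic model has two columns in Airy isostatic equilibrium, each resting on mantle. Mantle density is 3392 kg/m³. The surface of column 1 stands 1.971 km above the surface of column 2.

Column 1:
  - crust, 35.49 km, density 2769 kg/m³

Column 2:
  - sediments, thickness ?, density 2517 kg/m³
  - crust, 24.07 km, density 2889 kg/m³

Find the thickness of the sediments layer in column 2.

3.79 km

Take the compensation level at the base of the deeper column (depth z_c below the surface of column 1) and equate Σ ρ_i t_i down to z_c; mantle fills any gap and the z_c terms cancel.
Column 1: 35.49×2769 + (z_c − 35.49)×3392
Column 2: 1.971×0 + x×2517 + 24.07×2889 + (z_c − 1.971 − 24.07 − x)×3392
The z_c×3392 term appears on both sides and cancels. Collect the known terms of each column as K = Σ(ρt)_known − 3392 × (depth of known layers): K_1 = 98271.81 − 3392×35.49 = −22110.27; K_2 = 69538.23 − 3392×(1.971 + 24.07) = −18792.842.
Balance: K_1 = K_2 − x×(3392 − 2517), so x = (K_2 − K_1)/(3392 − 2517) = 3317.43/875 = 3.79 km.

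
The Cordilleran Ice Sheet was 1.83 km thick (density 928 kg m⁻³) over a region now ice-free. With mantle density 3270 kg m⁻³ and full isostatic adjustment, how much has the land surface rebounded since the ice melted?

Removing the load lets mantle flow back in; uplift u satisfies ρ_ice t = ρ_m u.
u = t ρ_ice/ρ_m = 1.83 km × 928/3270 = 0.519 km.

0.519 km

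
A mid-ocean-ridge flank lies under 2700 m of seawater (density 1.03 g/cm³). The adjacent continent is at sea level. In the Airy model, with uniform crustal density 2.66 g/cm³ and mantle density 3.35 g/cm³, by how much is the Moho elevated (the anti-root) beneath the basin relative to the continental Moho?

In Airy isostatic equilibrium: replacing crust with seawater at the top is compensated by replacing crust with mantle at the base: d (ρ_c − ρ_w) = a (ρ_m − ρ_c).
a = d (ρ_c − ρ_w)/(ρ_m − ρ_c) = 2700 m × 1.63/0.69 = 6380 m.

6380 m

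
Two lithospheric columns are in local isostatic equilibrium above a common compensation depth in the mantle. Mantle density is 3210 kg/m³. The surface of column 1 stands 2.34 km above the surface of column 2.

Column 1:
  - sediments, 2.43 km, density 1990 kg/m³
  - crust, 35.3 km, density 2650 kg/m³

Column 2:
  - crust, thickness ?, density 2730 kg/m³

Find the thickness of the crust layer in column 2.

31.7 km

Take the compensation level at the base of the deeper column (depth z_c below the surface of column 1) and equate Σ ρ_i t_i down to z_c; mantle fills any gap and the z_c terms cancel.
Column 1: 2.43×1990 + 35.3×2650 + (z_c − 37.73)×3210
Column 2: 2.34×0 + x×2730 + (z_c − 2.34 − 0 − x)×3210
The z_c×3210 term appears on both sides and cancels. Collect the known terms of each column as K = Σ(ρt)_known − 3210 × (depth of known layers): K_1 = 98380.7 − 3210×37.73 = −22732.6; K_2 = 0 − 3210×(2.34 + 0) = −7511.4.
Balance: K_1 = K_2 − x×(3210 − 2730), so x = (K_2 − K_1)/(3210 − 2730) = 15221.2/480 = 31.7 km.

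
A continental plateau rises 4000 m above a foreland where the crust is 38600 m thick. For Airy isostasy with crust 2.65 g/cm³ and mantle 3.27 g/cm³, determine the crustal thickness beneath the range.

59700 m

Root depth r = h ρ_c / (ρ_m − ρ_c) = 4000 m × 2.65 / 0.62 = 17100 m.
Total thickness = T + h + r = 38600 m + 4000 m + 17100 m = 59700 m.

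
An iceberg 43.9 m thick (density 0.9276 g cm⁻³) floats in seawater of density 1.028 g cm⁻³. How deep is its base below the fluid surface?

39.6 m

Draft d = t ρ_obj/ρ_fluid = 43.9 m × 0.9276/1.028 = 39.6 m.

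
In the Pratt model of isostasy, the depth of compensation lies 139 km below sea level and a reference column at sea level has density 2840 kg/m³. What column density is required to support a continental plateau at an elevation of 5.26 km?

2740 kg/m³

Pratt balance: ρ_ref D = ρ (D + h).
ρ = ρ_ref D/(D + h) = 2840 × 139 km/(139 km + 5.26 km) = 2740 kg/m³.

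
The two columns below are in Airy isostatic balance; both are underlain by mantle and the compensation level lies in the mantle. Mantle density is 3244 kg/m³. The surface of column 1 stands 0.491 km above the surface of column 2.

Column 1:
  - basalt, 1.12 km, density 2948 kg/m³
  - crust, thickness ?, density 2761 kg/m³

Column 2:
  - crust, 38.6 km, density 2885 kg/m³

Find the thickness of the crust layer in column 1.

31.3 km

Take the compensation level at the base of the deeper column (depth z_c below the surface of column 1) and equate Σ ρ_i t_i down to z_c; mantle fills any gap and the z_c terms cancel.
Column 1: 1.12×2948 + x×2761 + (z_c − 1.12 − x)×3244
Column 2: 0.491×0 + 38.6×2885 + (z_c − 0.491 − 38.6)×3244
The z_c×3244 term appears on both sides and cancels. Collect the known terms of each column as K = Σ(ρt)_known − 3244 × (depth of known layers): K_1 = 3301.76 − 3244×1.12 = −331.52; K_2 = 111361 − 3244×(0.491 + 38.6) = −15450.204.
Balance: K_1 − x×(3244 − 2761) = K_2, so x = (K_1 − K_2)/(3244 − 2761) = 15118.7/483 = 31.3 km.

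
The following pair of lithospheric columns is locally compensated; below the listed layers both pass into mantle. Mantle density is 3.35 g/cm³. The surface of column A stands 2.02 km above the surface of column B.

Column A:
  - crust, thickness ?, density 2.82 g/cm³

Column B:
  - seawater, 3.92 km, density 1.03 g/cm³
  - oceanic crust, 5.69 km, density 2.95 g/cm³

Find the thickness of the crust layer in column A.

34.2 km

Take the compensation level at the base of the deeper column (depth z_c below the surface of column A) and equate Σ ρ_i t_i down to z_c; mantle fills any gap and the z_c terms cancel.
Column A: x×2.82 + (z_c − 0 − x)×3.35
Column B: 2.02×0 + 3.92×1.03 + 5.69×2.95 + (z_c − 2.02 − 9.61)×3.35
The z_c×3.35 term appears on both sides and cancels. Collect the known terms of each column as K = Σ(ρt)_known − 3.35 × (depth of known layers): K_A = 0 − 3.35×0 = 0; K_B = 20.8231 − 3.35×(2.02 + 9.61) = −18.1374.
Balance: K_A − x×(3.35 − 2.82) = K_B, so x = (K_A − K_B)/(3.35 − 2.82) = 18.1374/0.53 = 34.2 km.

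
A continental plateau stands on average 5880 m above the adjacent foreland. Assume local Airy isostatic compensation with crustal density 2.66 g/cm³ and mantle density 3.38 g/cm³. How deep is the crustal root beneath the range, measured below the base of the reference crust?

Equating mass per unit area of the two columns: the weight of the topography is balanced by the buoyancy of the root, ρ_c h = (ρ_m − ρ_c) r.
r = h · ρ_c / (ρ_m − ρ_c) = 5880 m × 2.66 / (3.38 − 2.66) = 21700 m.

21700 m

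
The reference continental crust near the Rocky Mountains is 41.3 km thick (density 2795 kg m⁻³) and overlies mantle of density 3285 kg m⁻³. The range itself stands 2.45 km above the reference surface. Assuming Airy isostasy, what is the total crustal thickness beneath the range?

57.7 km

Root depth r = h ρ_c / (ρ_m − ρ_c) = 2.45 km × 2795 / 490 = 13.97 km.
Total thickness = T + h + r = 41.3 km + 2.45 km + 13.97 km = 57.7 km.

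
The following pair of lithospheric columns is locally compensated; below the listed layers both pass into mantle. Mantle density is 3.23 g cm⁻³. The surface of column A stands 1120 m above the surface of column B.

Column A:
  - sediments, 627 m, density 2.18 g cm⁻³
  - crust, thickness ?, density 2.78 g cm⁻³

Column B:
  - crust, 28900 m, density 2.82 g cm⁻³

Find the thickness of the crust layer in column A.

32900 m

Take the compensation level at the base of the deeper column (depth z_c below the surface of column A) and equate Σ ρ_i t_i down to z_c; mantle fills any gap and the z_c terms cancel.
Column A: 627×2.18 + x×2.78 + (z_c − 627 − x)×3.23
Column B: 1120×0 + 28900×2.82 + (z_c − 1120 − 28900)×3.23
The z_c×3.23 term appears on both sides and cancels. Collect the known terms of each column as K = Σ(ρt)_known − 3.23 × (depth of known layers): K_A = 1366.86 − 3.23×627 = −658.35; K_B = 81498 − 3.23×(1120 + 28900) = −15466.6.
Balance: K_A − x×(3.23 − 2.78) = K_B, so x = (K_A − K_B)/(3.23 − 2.78) = 14808.2/0.45 = 32900 m.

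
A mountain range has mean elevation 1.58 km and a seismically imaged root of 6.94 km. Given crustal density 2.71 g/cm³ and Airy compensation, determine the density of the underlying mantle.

3.33 g/cm³

Airy balance: ρ_c h = (ρ_m − ρ_c) r → ρ_m = ρ_c (1 + h/r).
ρ_m = 2.71 × (1 + 1.58 km/6.94 km) = 3.33 g/cm³.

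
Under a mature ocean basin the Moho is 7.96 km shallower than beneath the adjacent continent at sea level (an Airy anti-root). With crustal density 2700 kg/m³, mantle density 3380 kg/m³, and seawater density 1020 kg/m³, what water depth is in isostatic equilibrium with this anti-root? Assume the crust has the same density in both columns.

3.22 km

Replacing a thickness d of crust by seawater at the top must be balanced by replacing crust with mantle at the base: d (ρ_c − ρ_w) = a (ρ_m − ρ_c).
d = a (ρ_m − ρ_c)/(ρ_c − ρ_w) = 7.96 km × 680/1680 = 3.22 km.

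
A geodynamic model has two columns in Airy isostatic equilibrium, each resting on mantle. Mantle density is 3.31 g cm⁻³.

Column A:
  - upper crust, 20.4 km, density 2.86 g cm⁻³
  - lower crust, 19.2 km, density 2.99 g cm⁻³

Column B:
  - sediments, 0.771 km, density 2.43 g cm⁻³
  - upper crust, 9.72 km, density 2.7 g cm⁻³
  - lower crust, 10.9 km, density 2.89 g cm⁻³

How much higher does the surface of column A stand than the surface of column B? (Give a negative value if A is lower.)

For any compensation level in the mantle, the mantle terms cancel and isostasy reduces to e = (Σt_A − Σt_B) − (Σ(ρt)_A − Σ(ρt)_B) / ρ_m.
Σt_A = 39.6 km; Σt_B = 21.391 km; Σ(ρt)_A = 115.752; Σ(ρt)_B = 59.61853 (in km·g cm⁻³).
e = (39.6 − 21.391) − (115.752 − 59.61853) / 3.31 = 1.25 km.

1.25 km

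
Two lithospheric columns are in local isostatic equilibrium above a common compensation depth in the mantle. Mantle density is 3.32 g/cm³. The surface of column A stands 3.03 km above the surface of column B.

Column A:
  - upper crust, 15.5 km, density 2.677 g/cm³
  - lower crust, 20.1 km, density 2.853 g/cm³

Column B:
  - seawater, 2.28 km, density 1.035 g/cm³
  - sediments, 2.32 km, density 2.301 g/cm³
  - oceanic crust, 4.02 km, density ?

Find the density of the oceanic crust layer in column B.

2.89 g/cm³

Take the compensation level at the base of the deeper column (depth z_c below the surface of column A) and equate Σ ρ_i t_i down to z_c; mantle fills any gap and the z_c terms cancel.
Column A: 15.5×2.677 + 20.1×2.853 + (z_c − 35.6)×3.32
Column B: 3.03×0 + 2.28×1.035 + 2.32×2.301 + 4.02×ρ + (z_c − 3.03 − 8.62)×3.32
The z_c×3.32 term appears on both sides and cancels. Collect the known terms of each column as K = Σ(ρt)_known − 3.32 × (depth of known layers): K_A = 98.8388 − 3.32×35.6 = −19.3532; K_B = 7.69812 − 3.32×(3.03 + 8.62) = −30.97988.
Balance: K_A = K_B + 4.02×ρ, so ρ = (K_A − K_B)/4.02 = 11.6267/4.02 = 2.89 g/cm³.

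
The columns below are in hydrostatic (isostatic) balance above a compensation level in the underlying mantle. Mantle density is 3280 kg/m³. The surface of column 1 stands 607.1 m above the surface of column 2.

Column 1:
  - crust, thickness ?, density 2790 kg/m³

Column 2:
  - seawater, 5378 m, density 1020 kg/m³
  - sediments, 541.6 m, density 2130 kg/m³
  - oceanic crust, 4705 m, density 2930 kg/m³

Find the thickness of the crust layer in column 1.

33500 m

Take the compensation level at the base of the deeper column (depth z_c below the surface of column 1) and equate Σ ρ_i t_i down to z_c; mantle fills any gap and the z_c terms cancel.
Column 1: x×2790 + (z_c − 0 − x)×3280
Column 2: 607.1×0 + 5378×1020 + 541.6×2130 + 4705×2930 + (z_c − 607.1 − 10624.6)×3280
The z_c×3280 term appears on both sides and cancels. Collect the known terms of each column as K = Σ(ρt)_known − 3280 × (depth of known layers): K_1 = 0 − 3280×0 = 0; K_2 = 20424818 − 3280×(607.1 + 10624.6) = −16415158.
Balance: K_1 − x×(3280 − 2790) = K_2, so x = (K_1 − K_2)/(3280 − 2790) = 16415200/490 = 33500 m.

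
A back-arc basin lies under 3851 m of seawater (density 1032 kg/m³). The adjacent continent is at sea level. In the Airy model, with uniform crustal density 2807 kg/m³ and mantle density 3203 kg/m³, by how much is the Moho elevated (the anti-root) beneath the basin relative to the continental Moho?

17300 m

In Airy isostatic equilibrium: replacing crust with seawater at the top is compensated by replacing crust with mantle at the base: d (ρ_c − ρ_w) = a (ρ_m − ρ_c).
a = d (ρ_c − ρ_w)/(ρ_m − ρ_c) = 3851 m × 1775/396 = 17300 m.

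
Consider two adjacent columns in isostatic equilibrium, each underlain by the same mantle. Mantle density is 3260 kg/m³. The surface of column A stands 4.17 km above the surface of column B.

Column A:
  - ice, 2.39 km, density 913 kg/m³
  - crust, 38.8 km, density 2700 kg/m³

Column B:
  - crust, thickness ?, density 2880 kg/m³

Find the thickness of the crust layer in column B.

36.2 km

Take the compensation level at the base of the deeper column (depth z_c below the surface of column A) and equate Σ ρ_i t_i down to z_c; mantle fills any gap and the z_c terms cancel.
Column A: 2.39×913 + 38.8×2700 + (z_c − 41.19)×3260
Column B: 4.17×0 + x×2880 + (z_c − 4.17 − 0 − x)×3260
The z_c×3260 term appears on both sides and cancels. Collect the known terms of each column as K = Σ(ρt)_known − 3260 × (depth of known layers): K_A = 106942.07 − 3260×41.19 = −27337.33; K_B = 0 − 3260×(4.17 + 0) = −13594.2.
Balance: K_A = K_B − x×(3260 − 2880), so x = (K_B − K_A)/(3260 − 2880) = 13743.1/380 = 36.2 km.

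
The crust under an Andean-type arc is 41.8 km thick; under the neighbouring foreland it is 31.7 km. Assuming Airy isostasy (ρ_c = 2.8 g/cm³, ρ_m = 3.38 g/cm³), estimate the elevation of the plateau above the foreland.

Excess crust Δ = 41.8 km − 31.7 km = 10.1 km, split between elevation h and root r with h + r = Δ.
Airy balance ρ_c h = (ρ_m − ρ_c) r gives r = h ρ_c/(ρ_m − ρ_c), so h (1 + ρ_c/(ρ_m − ρ_c)) = Δ, i.e. h = Δ (ρ_m − ρ_c)/ρ_m.
h = 10.1 km × 0.58/3.38 = 1.73 km.

1.73 km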